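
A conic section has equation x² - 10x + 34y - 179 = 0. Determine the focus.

(5, -5/2)

Only x is squared. Complete the square in x: (x - 5)² = -34(y - 6).
Vertex (5, 6); 4p = -34 so p = -17/2. Opens down.
Focus is p units from the vertex along the axis: (h, k + p).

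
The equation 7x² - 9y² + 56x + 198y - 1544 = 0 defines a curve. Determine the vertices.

(-13, 11) and (5, 11)

Group the x- and y-terms: 7(x² + 8x) -9(y² - 22y) = 1544
7(x + 4)² -9(y - 11)² = 1544 + 112 - 1089 = 567
Divide by 567: (x + 4)²/81 - (y - 11)²/63 = 1
Hyperbola, center (-4, 11), transverse axis horizontal; a² = 81, b² = 63.
a = 9. Vertices at (h ± a, k).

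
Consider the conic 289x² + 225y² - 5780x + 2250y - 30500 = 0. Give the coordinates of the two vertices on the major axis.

(10, -22) and (10, 12)

Group the x- and y-terms: 289(x² - 20x) + 225(y² + 10y) = 30500
Complete the square: 289(x - 10)² + 225(y + 5)² = 30500 + 28900 + 5625 = 65025
Dividing both sides by 65025: (x - 10)²/225 + (y + 5)²/289 = 1
Ellipse, center (10, -5), major axis vertical; a² = 289, b² = 225.
a = 17. Vertices at (h, k ± a).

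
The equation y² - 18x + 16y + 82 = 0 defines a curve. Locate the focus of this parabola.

(11/2, -8)

Only y is squared. Complete the square in y: (y + 8)² = 18(x - 1).
Vertex (1, -8); 4p = 18 so p = 9/2. Opens right.
Focus is p units from the vertex along the axis: (h + p, k).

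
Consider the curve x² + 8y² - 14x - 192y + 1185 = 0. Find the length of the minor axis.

2√2

(x² - 14x) + 8(y² - 24y) = -1185
Completing the square gives (x - 7)² + 8(y - 12)² = -1185 + 49 + 1152 = 16.
Dividing both sides by 16: (x - 7)²/16 + (y - 12)²/2 = 1
Ellipse, center (7, 12), major axis horizontal; a² = 16, b² = 2.
b² = 2 so b = √2; the minor axis has length 2b = 2√2.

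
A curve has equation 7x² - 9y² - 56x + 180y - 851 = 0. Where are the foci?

(0, 10) and (8, 10)

7(x² - 8x) -9(y² - 20y) = 851
Complete the square in x and y: 7(x - 4)² -9(y - 10)² = 851 + 112 - 900 = 63
Dividing both sides by 63: (x - 4)²/9 - (y - 10)²/7 = 1
Hyperbola, center (4, 10), transverse axis horizontal; a² = 9, b² = 7.
c² = a² + b² = 9 + 7 = 16, so c = 4.
Foci lie on the horizontal axis through the center: (h ± c, k).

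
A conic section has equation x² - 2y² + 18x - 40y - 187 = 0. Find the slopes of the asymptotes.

√2/2 and -√2/2

Collect terms: (x² + 18x) -2(y² + 20y) = 187
Completing the square gives (x + 9)² -2(y + 10)² = 187 + 81 - 200 = 68.
Dividing both sides by 68: (x + 9)²/68 - (y + 10)²/34 = 1
Hyperbola, center (-9, -10), transverse axis horizontal; a² = 68, b² = 34.
For a horizontal hyperbola the asymptotes have slope ±b/a.
Here that is ±√34/2√17 = ±√2/2.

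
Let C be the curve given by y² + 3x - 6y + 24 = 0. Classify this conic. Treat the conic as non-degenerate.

No xy term. Coefficients of x² and y² are A = 0, C = 1.
Exactly one squared variable ⇒ parabola.

parabola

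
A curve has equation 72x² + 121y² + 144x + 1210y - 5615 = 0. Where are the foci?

Group the x- and y-terms: 72(x² + 2x) + 121(y² + 10y) = 5615
72(x + 1)² + 121(y + 5)² = 5615 + 72 + 3025 = 8712
Divide by 8712: (x + 1)²/121 + (y + 5)²/72 = 1
Ellipse, center (-1, -5), major axis horizontal; a² = 121, b² = 72.
c² = a² - b² = 121 - 72 = 49, so c = 7.
Foci lie on the horizontal axis through the center: (h ± c, k).

(-8, -5) and (6, -5)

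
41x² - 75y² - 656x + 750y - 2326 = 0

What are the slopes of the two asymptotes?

√123/15 and -√123/15

41(x² - 16x) -75(y² - 10y) = 2326
41(x - 8)² -75(y - 5)² = 2326 + 2624 - 1875 = 3075
Divide through by 3075 to get (x - 8)²/75 - (y - 5)²/41 = 1.
Hyperbola, center (8, 5), transverse axis horizontal; a² = 75, b² = 41.
For a horizontal hyperbola the asymptotes have slope ±b/a.
Here that is ±√41/5√3 = ±√123/15.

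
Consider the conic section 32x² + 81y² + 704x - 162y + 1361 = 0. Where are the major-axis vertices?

Group: 32(x² + 22x) + 81(y² - 2y) = -1361
Complete the square in x and y: 32(x + 11)² + 81(y - 1)² = -1361 + 3872 + 81 = 2592
Divide by 2592: (x + 11)²/81 + (y - 1)²/32 = 1
Ellipse, center (-11, 1), major axis horizontal; a² = 81, b² = 32.
a = 9. Vertices at (h ± a, k).

(-20, 1) and (-2, 1)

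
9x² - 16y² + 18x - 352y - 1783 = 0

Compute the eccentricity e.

Rearranging, 9(x² + 2x) -16(y² + 22y) = 1783.
Completing the square gives 9(x + 1)² -16(y + 11)² = 1783 + 9 - 1936 = -144.
Divide by -144: (y + 11)²/9 - (x + 1)²/16 = 1
Hyperbola, center (-1, -11), transverse axis vertical; a² = 9, b² = 16.
c² = a² + b² = 25, so c = 5.
e = c/a = 5/3.

e = 5/3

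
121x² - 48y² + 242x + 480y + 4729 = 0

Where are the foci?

Collect terms: 121(x² + 2x) -48(y² - 10y) = -4729
Completing the square gives 121(x + 1)² -48(y - 5)² = -4729 + 121 - 1200 = -5808.
Divide by -5808: (y - 5)²/121 - (x + 1)²/48 = 1
Hyperbola, center (-1, 5), transverse axis vertical; a² = 121, b² = 48.
c² = a² + b² = 121 + 48 = 169, so c = 13.
Foci lie on the vertical axis through the center: (h, k ± c).

(-1, -8) and (-1, 18)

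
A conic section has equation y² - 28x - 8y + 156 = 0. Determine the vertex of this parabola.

(5, 4)

Only y is squared. Complete the square in y: (y - 4)² = 28(x - 5).
Vertex (5, 4); 4p = 28 so p = 7. Opens right.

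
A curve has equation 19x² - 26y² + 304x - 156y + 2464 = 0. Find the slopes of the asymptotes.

19(x² + 16x) -26(y² + 6y) = -2464
Complete the square in x and y: 19(x + 8)² -26(y + 3)² = -2464 + 1216 - 234 = -1482
Dividing both sides by -1482: (y + 3)²/57 - (x + 8)²/78 = 1
Hyperbola, center (-8, -3), transverse axis vertical; a² = 57, b² = 78.
For a vertical hyperbola the asymptotes have slope ±a/b.
Here that is ±√57/√78 = ±√494/26.

√494/26 and -√494/26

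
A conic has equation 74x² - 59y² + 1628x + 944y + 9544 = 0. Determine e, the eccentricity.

e = √9842/74

Rearranging, 74(x² + 22x) -59(y² - 16y) = -9544.
Complete the square in x and y: 74(x + 11)² -59(y - 8)² = -9544 + 8954 - 3776 = -4366
Divide through by -4366 to get (y - 8)²/74 - (x + 11)²/59 = 1.
Hyperbola, center (-11, 8), transverse axis vertical; a² = 74, b² = 59.
c² = a² + b² = 133, so c = √133.
e = c/a = √133/√74 = √9842/74.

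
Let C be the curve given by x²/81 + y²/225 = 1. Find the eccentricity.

e = 4/5

Center (0, 0). The larger denominator 225 sits under the y-term, so the major axis is vertical; a² = 225, b² = 81.
c² = a² - b² = 144, so c = 12.
e = c/a = 12/15 = 4/5.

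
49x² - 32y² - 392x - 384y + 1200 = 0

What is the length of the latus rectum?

Group the x- and y-terms: 49(x² - 8x) -32(y² + 12y) = -1200
49(x - 4)² -32(y + 6)² = -1200 + 784 - 1152 = -1568
Divide through by -1568 to get (y + 6)²/49 - (x - 4)²/32 = 1.
Hyperbola, center (4, -6), transverse axis vertical; a² = 49, b² = 32.
Latus rectum length = 2b²/a = 2·32/7 = 64/7.

64/7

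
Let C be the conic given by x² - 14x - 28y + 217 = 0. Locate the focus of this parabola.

Only x is squared. Complete the square in x: (x - 7)² = 28(y - 6).
Vertex (7, 6); 4p = 28 so p = 7. Opens up.
Focus is p units from the vertex along the axis: (h, k + p).

(7, 13)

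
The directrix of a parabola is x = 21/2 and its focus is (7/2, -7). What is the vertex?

The vertex is the midpoint between the focus and the directrix along the axis of symmetry.
Axis is horizontal (directrix is vertical). Vertex x-coordinate = (7/2 + 21/2)/2 = 7; y-coordinate = -7.

(7, -7)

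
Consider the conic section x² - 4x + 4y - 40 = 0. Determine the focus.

(2, 10)

Only x is squared. Complete the square in x: (x - 2)² = -4(y - 11).
Vertex (2, 11); 4p = -4 so p = -1. Opens down.
Focus is p units from the vertex along the axis: (h, k + p).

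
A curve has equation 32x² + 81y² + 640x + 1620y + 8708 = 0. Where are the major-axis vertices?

(-19, -10) and (-1, -10)

32(x² + 20x) + 81(y² + 20y) = -8708
Complete the square: 32(x + 10)² + 81(y + 10)² = -8708 + 3200 + 8100 = 2592
Dividing both sides by 2592: (x + 10)²/81 + (y + 10)²/32 = 1
Ellipse, center (-10, -10), major axis horizontal; a² = 81, b² = 32.
a = 9. Vertices at (h ± a, k).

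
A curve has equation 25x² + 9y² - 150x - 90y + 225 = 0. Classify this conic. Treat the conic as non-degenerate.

No xy term. Coefficients of x² and y² are A = 25, C = 9.
A and C have the same sign but A ≠ C ⇒ ellipse.

ellipse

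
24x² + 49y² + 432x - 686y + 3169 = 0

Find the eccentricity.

Rearranging, 24(x² + 18x) + 49(y² - 14y) = -3169.
Completing the square gives 24(x + 9)² + 49(y - 7)² = -3169 + 1944 + 2401 = 1176.
Divide by 1176: (x + 9)²/49 + (y - 7)²/24 = 1
Ellipse, center (-9, 7), major axis horizontal; a² = 49, b² = 24.
c² = a² - b² = 25, so c = 5.
e = c/a = 5/7.

e = 5/7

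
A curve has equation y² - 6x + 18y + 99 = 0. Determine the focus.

Only y is squared. Complete the square in y: (y + 9)² = 6(x - 3).
Vertex (3, -9); 4p = 6 so p = 3/2. Opens right.
Focus is p units from the vertex along the axis: (h + p, k).

(9/2, -9)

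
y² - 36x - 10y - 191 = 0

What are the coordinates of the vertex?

(-6, 5)

Only y is squared. Complete the square in y: (y - 5)² = 36(x + 6).
Vertex (-6, 5); 4p = 36 so p = 9. Opens right.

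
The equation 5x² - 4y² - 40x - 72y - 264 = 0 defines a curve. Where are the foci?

Collect terms: 5(x² - 8x) -4(y² + 18y) = 264
Complete the square in x and y: 5(x - 4)² -4(y + 9)² = 264 + 80 - 324 = 20
Divide through by 20 to get (x - 4)²/4 - (y + 9)²/5 = 1.
Hyperbola, center (4, -9), transverse axis horizontal; a² = 4, b² = 5.
c² = a² + b² = 4 + 5 = 9, so c = 3.
Foci lie on the horizontal axis through the center: (h ± c, k).

(1, -9) and (7, -9)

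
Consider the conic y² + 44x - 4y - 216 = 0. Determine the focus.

Only y is squared. Complete the square in y: (y - 2)² = -44(x - 5).
Vertex (5, 2); 4p = -44 so p = -11. Opens left.
Focus is p units from the vertex along the axis: (h + p, k).

(-6, 2)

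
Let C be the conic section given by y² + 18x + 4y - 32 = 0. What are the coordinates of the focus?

Only y is squared. Complete the square in y: (y + 2)² = -18(x - 2).
Vertex (2, -2); 4p = -18 so p = -9/2. Opens left.
Focus is p units from the vertex along the axis: (h + p, k).

(-5/2, -2)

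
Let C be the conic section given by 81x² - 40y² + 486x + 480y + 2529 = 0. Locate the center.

Rearranging, 81(x² + 6x) -40(y² - 12y) = -2529.
Complete the square in x and y: 81(x + 3)² -40(y - 6)² = -2529 + 729 - 1440 = -3240
Divide by -3240: (y - 6)²/81 - (x + 3)²/40 = 1
Hyperbola with center (-3, 6).

(-3, 6)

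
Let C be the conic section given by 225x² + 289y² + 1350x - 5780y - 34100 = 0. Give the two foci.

Group: 225(x² + 6x) + 289(y² - 20y) = 34100
Completing the square gives 225(x + 3)² + 289(y - 10)² = 34100 + 2025 + 28900 = 65025.
Divide by 65025: (x + 3)²/289 + (y - 10)²/225 = 1
Ellipse, center (-3, 10), major axis horizontal; a² = 289, b² = 225.
c² = a² - b² = 289 - 225 = 64, so c = 8.
Foci lie on the horizontal axis through the center: (h ± c, k).

(-11, 10) and (5, 10)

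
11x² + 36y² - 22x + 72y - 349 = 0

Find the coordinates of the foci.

(-4, -1) and (6, -1)

Group: 11(x² - 2x) + 36(y² + 2y) = 349
Completing the square gives 11(x - 1)² + 36(y + 1)² = 349 + 11 + 36 = 396.
Dividing both sides by 396: (x - 1)²/36 + (y + 1)²/11 = 1
Ellipse, center (1, -1), major axis horizontal; a² = 36, b² = 11.
c² = a² - b² = 36 - 11 = 25, so c = 5.
Foci lie on the horizontal axis through the center: (h ± c, k).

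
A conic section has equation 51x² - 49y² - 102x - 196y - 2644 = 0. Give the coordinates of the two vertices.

(-6, -2) and (8, -2)

51(x² - 2x) -49(y² + 4y) = 2644
Completing the square gives 51(x - 1)² -49(y + 2)² = 2644 + 51 - 196 = 2499.
Divide by 2499: (x - 1)²/49 - (y + 2)²/51 = 1
Hyperbola, center (1, -2), transverse axis horizontal; a² = 49, b² = 51.
a = 7. Vertices at (h ± a, k).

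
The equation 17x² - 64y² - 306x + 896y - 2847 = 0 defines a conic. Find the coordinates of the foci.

Rearranging, 17(x² - 18x) -64(y² - 14y) = 2847.
Complete the square: 17(x - 9)² -64(y - 7)² = 2847 + 1377 - 3136 = 1088
Divide through by 1088 to get (x - 9)²/64 - (y - 7)²/17 = 1.
Hyperbola, center (9, 7), transverse axis horizontal; a² = 64, b² = 17.
c² = a² + b² = 64 + 17 = 81, so c = 9.
Foci lie on the horizontal axis through the center: (h ± c, k).

(0, 7) and (18, 7)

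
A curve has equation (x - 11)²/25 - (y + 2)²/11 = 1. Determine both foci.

Center (11, -2). The positive term is the x-term, so the transverse axis is horizontal; a² = 25, b² = 11.
c² = a² + b² = 25 + 11 = 36, so c = 6.
Foci lie on the horizontal axis through the center: (h ± c, k).

(5, -2) and (17, -2)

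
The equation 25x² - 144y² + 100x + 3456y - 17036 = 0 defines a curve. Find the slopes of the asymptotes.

Rearranging, 25(x² + 4x) -144(y² - 24y) = 17036.
Completing the square gives 25(x + 2)² -144(y - 12)² = 17036 + 100 - 20736 = -3600.
Divide through by -3600 to get (y - 12)²/25 - (x + 2)²/144 = 1.
Hyperbola, center (-2, 12), transverse axis vertical; a² = 25, b² = 144.
For a vertical hyperbola the asymptotes have slope ±a/b.
Here that is ±5/12.

5/12 and -5/12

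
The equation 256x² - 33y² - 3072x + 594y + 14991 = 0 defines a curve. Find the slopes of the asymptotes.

Collect terms: 256(x² - 12x) -33(y² - 18y) = -14991
256(x - 6)² -33(y - 9)² = -14991 + 9216 - 2673 = -8448
Divide by -8448: (y - 9)²/256 - (x - 6)²/33 = 1
Hyperbola, center (6, 9), transverse axis vertical; a² = 256, b² = 33.
For a vertical hyperbola the asymptotes have slope ±a/b.
Here that is ±16/√33 = ±16√33/33.

16√33/33 and -16√33/33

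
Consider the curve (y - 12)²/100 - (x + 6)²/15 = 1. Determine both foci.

(-6, 12 - √115) and (-6, 12 + √115)

Center (-6, 12). The positive term is the y-term, so the transverse axis is vertical; a² = 100, b² = 15.
c² = a² + b² = 100 + 15 = 115, so c = √115.
Foci lie on the vertical axis through the center: (h, k ± c).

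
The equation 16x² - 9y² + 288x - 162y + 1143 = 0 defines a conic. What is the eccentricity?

Group: 16(x² + 18x) -9(y² + 18y) = -1143
Complete the square: 16(x + 9)² -9(y + 9)² = -1143 + 1296 - 729 = -576
Divide by -576: (y + 9)²/64 - (x + 9)²/36 = 1
Hyperbola, center (-9, -9), transverse axis vertical; a² = 64, b² = 36.
c² = a² + b² = 100, so c = 10.
e = c/a = 10/8 = 5/4.

e = 5/4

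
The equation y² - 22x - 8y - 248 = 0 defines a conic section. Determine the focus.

(-13/2, 4)

Only y is squared. Complete the square in y: (y - 4)² = 22(x + 12).
Vertex (-12, 4); 4p = 22 so p = 11/2. Opens right.
Focus is p units from the vertex along the axis: (h + p, k).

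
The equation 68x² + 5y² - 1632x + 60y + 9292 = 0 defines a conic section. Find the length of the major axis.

68(x² - 24x) + 5(y² + 12y) = -9292
Completing the square gives 68(x - 12)² + 5(y + 6)² = -9292 + 9792 + 180 = 680.
Dividing both sides by 680: (x - 12)²/10 + (y + 6)²/136 = 1
Ellipse, center (12, -6), major axis vertical; a² = 136, b² = 10.
a² = 136 so a = 2√34; the major axis has length 2a = 4√34.

4√34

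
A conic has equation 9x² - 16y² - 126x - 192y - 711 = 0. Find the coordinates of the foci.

(-3, -6) and (17, -6)

Group the x- and y-terms: 9(x² - 14x) -16(y² + 12y) = 711
Complete the square: 9(x - 7)² -16(y + 6)² = 711 + 441 - 576 = 576
Divide through by 576 to get (x - 7)²/64 - (y + 6)²/36 = 1.
Hyperbola, center (7, -6), transverse axis horizontal; a² = 64, b² = 36.
c² = a² + b² = 64 + 36 = 100, so c = 10.
Foci lie on the horizontal axis through the center: (h ± c, k).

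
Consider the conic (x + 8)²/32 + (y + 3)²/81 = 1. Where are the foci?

Center (-8, -3). The larger denominator 81 sits under the y-term, so the major axis is vertical; a² = 81, b² = 32.
c² = a² - b² = 81 - 32 = 49, so c = 7.
Foci lie on the vertical axis through the center: (h, k ± c).

(-8, -10) and (-8, 4)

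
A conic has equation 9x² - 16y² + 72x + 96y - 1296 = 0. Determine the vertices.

(-16, 3) and (8, 3)

Rearranging, 9(x² + 8x) -16(y² - 6y) = 1296.
Complete the square: 9(x + 4)² -16(y - 3)² = 1296 + 144 - 144 = 1296
Divide through by 1296 to get (x + 4)²/144 - (y - 3)²/81 = 1.
Hyperbola, center (-4, 3), transverse axis horizontal; a² = 144, b² = 81.
a = 12. Vertices at (h ± a, k).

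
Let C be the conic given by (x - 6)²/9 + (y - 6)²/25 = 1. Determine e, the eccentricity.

Center (6, 6). The larger denominator 25 sits under the y-term, so the major axis is vertical; a² = 25, b² = 9.
c² = a² - b² = 16, so c = 4.
e = c/a = 4/5.

e = 4/5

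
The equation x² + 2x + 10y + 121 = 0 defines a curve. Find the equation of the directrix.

Only x is squared. Complete the square in x: (x + 1)² = -10(y + 12).
Vertex (-1, -12); 4p = -10 so p = -5/2. Opens down.
Directrix is the horizontal line y = k − p = -12 − (-5/2) = -19/2.

y = -19/2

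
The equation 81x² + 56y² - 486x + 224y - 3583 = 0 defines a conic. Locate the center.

(3, -2)

Collect terms: 81(x² - 6x) + 56(y² + 4y) = 3583
81(x - 3)² + 56(y + 2)² = 3583 + 729 + 224 = 4536
Divide through by 4536 to get (x - 3)²/56 + (y + 2)²/81 = 1.
Ellipse with center (3, -2).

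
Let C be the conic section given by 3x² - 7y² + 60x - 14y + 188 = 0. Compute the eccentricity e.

e = √70/7

Group the x- and y-terms: 3(x² + 20x) -7(y² + 2y) = -188
Complete the square in x and y: 3(x + 10)² -7(y + 1)² = -188 + 300 - 7 = 105
Dividing both sides by 105: (x + 10)²/35 - (y + 1)²/15 = 1
Hyperbola, center (-10, -1), transverse axis horizontal; a² = 35, b² = 15.
c² = a² + b² = 50, so c = 5√2.
e = c/a = 5√2/√35 = √70/7.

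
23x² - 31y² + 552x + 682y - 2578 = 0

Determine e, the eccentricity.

e = 3√186/31

Group: 23(x² + 24x) -31(y² - 22y) = 2578
23(x + 12)² -31(y - 11)² = 2578 + 3312 - 3751 = 2139
Divide through by 2139 to get (x + 12)²/93 - (y - 11)²/69 = 1.
Hyperbola, center (-12, 11), transverse axis horizontal; a² = 93, b² = 69.
c² = a² + b² = 162, so c = 9√2.
e = c/a = 9√2/√93 = 3√186/31.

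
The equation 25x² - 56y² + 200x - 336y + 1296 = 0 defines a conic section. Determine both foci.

Group: 25(x² + 8x) -56(y² + 6y) = -1296
Complete the square in x and y: 25(x + 4)² -56(y + 3)² = -1296 + 400 - 504 = -1400
Divide through by -1400 to get (y + 3)²/25 - (x + 4)²/56 = 1.
Hyperbola, center (-4, -3), transverse axis vertical; a² = 25, b² = 56.
c² = a² + b² = 25 + 56 = 81, so c = 9.
Foci lie on the vertical axis through the center: (h, k ± c).

(-4, -12) and (-4, 6)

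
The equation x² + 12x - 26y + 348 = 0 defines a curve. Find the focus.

(-6, 37/2)

Only x is squared. Complete the square in x: (x + 6)² = 26(y - 12).
Vertex (-6, 12); 4p = 26 so p = 13/2. Opens up.
Focus is p units from the vertex along the axis: (h, k + p).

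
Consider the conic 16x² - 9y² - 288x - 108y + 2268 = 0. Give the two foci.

(9, -21) and (9, 9)

Collect terms: 16(x² - 18x) -9(y² + 12y) = -2268
16(x - 9)² -9(y + 6)² = -2268 + 1296 - 324 = -1296
Divide through by -1296 to get (y + 6)²/144 - (x - 9)²/81 = 1.
Hyperbola, center (9, -6), transverse axis vertical; a² = 144, b² = 81.
c² = a² + b² = 144 + 81 = 225, so c = 15.
Foci lie on the vertical axis through the center: (h, k ± c).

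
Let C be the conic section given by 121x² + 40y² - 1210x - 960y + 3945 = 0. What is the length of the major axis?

Collect terms: 121(x² - 10x) + 40(y² - 24y) = -3945
Complete the square in x and y: 121(x - 5)² + 40(y - 12)² = -3945 + 3025 + 5760 = 4840
Divide through by 4840 to get (x - 5)²/40 + (y - 12)²/121 = 1.
Ellipse, center (5, 12), major axis vertical; a² = 121, b² = 40.
a² = 121 so a = 11; the major axis has length 2a = 22.

22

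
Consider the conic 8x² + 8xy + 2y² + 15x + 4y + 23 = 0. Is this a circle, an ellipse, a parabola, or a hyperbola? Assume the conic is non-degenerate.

A = 8, B = 8, C = 2.
Discriminant B² − 4AC = 8² − 4·8·2 = 0.
B² − 4AC = 0 ⇒ parabola.

parabola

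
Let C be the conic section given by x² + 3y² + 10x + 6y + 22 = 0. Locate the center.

(-5, -1)

Rearranging, (x² + 10x) + 3(y² + 2y) = -22.
(x + 5)² + 3(y + 1)² = -22 + 25 + 3 = 6
Dividing both sides by 6: (x + 5)²/6 + (y + 1)²/2 = 1
Ellipse with center (-5, -1).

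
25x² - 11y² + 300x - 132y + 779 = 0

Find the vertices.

(-6, -11) and (-6, -1)

Collect terms: 25(x² + 12x) -11(y² + 12y) = -779
Completing the square gives 25(x + 6)² -11(y + 6)² = -779 + 900 - 396 = -275.
Divide through by -275 to get (y + 6)²/25 - (x + 6)²/11 = 1.
Hyperbola, center (-6, -6), transverse axis vertical; a² = 25, b² = 11.
a = 5. Vertices at (h, k ± a).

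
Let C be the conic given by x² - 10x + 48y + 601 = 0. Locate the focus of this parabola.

(5, -24)

Only x is squared. Complete the square in x: (x - 5)² = -48(y + 12).
Vertex (5, -12); 4p = -48 so p = -12. Opens down.
Focus is p units from the vertex along the axis: (h, k + p).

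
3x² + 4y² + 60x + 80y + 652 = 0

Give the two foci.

Group: 3(x² + 20x) + 4(y² + 20y) = -652
3(x + 10)² + 4(y + 10)² = -652 + 300 + 400 = 48
Divide through by 48 to get (x + 10)²/16 + (y + 10)²/12 = 1.
Ellipse, center (-10, -10), major axis horizontal; a² = 16, b² = 12.
c² = a² - b² = 16 - 12 = 4, so c = 2.
Foci lie on the horizontal axis through the center: (h ± c, k).

(-12, -10) and (-8, -10)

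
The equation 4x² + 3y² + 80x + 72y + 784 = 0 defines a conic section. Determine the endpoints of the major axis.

(-10, -16) and (-10, -8)

Group: 4(x² + 20x) + 3(y² + 24y) = -784
Complete the square in x and y: 4(x + 10)² + 3(y + 12)² = -784 + 400 + 432 = 48
Divide by 48: (x + 10)²/12 + (y + 12)²/16 = 1
Ellipse, center (-10, -12), major axis vertical; a² = 16, b² = 12.
a = 4. Vertices at (h, k ± a).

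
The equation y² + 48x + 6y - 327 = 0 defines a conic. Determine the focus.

Only y is squared. Complete the square in y: (y + 3)² = -48(x - 7).
Vertex (7, -3); 4p = -48 so p = -12. Opens left.
Focus is p units from the vertex along the axis: (h + p, k).

(-5, -3)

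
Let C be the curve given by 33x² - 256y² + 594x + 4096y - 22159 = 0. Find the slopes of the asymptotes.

√33/16 and -√33/16

33(x² + 18x) -256(y² - 16y) = 22159
Complete the square in x and y: 33(x + 9)² -256(y - 8)² = 22159 + 2673 - 16384 = 8448
Divide by 8448: (x + 9)²/256 - (y - 8)²/33 = 1
Hyperbola, center (-9, 8), transverse axis horizontal; a² = 256, b² = 33.
For a horizontal hyperbola the asymptotes have slope ±b/a.
Here that is ±√33/16.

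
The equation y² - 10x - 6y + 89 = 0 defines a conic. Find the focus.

Only y is squared. Complete the square in y: (y - 3)² = 10(x - 8).
Vertex (8, 3); 4p = 10 so p = 5/2. Opens right.
Focus is p units from the vertex along the axis: (h + p, k).

(21/2, 3)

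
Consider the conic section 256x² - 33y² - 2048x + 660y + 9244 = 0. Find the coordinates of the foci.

(4, -7) and (4, 27)

Group the x- and y-terms: 256(x² - 8x) -33(y² - 20y) = -9244
Completing the square gives 256(x - 4)² -33(y - 10)² = -9244 + 4096 - 3300 = -8448.
Dividing both sides by -8448: (y - 10)²/256 - (x - 4)²/33 = 1
Hyperbola, center (4, 10), transverse axis vertical; a² = 256, b² = 33.
c² = a² + b² = 256 + 33 = 289, so c = 17.
Foci lie on the vertical axis through the center: (h, k ± c).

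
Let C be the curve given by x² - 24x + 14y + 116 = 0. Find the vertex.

Only x is squared. Complete the square in x: (x - 12)² = -14(y - 2).
Vertex (12, 2); 4p = -14 so p = -7/2. Opens down.

(12, 2)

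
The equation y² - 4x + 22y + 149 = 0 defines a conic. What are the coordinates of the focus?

Only y is squared. Complete the square in y: (y + 11)² = 4(x - 7).
Vertex (7, -11); 4p = 4 so p = 1. Opens right.
Focus is p units from the vertex along the axis: (h + p, k).

(8, -11)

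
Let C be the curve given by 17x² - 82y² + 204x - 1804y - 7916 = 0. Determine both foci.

(-6, -11 - 3√11) and (-6, -11 + 3√11)

17(x² + 12x) -82(y² + 22y) = 7916
Complete the square: 17(x + 6)² -82(y + 11)² = 7916 + 612 - 9922 = -1394
Divide through by -1394 to get (y + 11)²/17 - (x + 6)²/82 = 1.
Hyperbola, center (-6, -11), transverse axis vertical; a² = 17, b² = 82.
c² = a² + b² = 17 + 82 = 99, so c = 3√11.
Foci lie on the vertical axis through the center: (h, k ± c).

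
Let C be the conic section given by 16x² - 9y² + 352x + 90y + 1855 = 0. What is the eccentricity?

Group the x- and y-terms: 16(x² + 22x) -9(y² - 10y) = -1855
16(x + 11)² -9(y - 5)² = -1855 + 1936 - 225 = -144
Dividing both sides by -144: (y - 5)²/16 - (x + 11)²/9 = 1
Hyperbola, center (-11, 5), transverse axis vertical; a² = 16, b² = 9.
c² = a² + b² = 25, so c = 5.
e = c/a = 5/4.

e = 5/4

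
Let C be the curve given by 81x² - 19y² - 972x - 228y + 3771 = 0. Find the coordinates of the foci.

(6, -16) and (6, 4)

Group: 81(x² - 12x) -19(y² + 12y) = -3771
Completing the square gives 81(x - 6)² -19(y + 6)² = -3771 + 2916 - 684 = -1539.
Divide by -1539: (y + 6)²/81 - (x - 6)²/19 = 1
Hyperbola, center (6, -6), transverse axis vertical; a² = 81, b² = 19.
c² = a² + b² = 81 + 19 = 100, so c = 10.
Foci lie on the vertical axis through the center: (h, k ± c).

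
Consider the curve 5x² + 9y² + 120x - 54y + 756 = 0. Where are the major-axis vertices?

Collect terms: 5(x² + 24x) + 9(y² - 6y) = -756
Complete the square: 5(x + 12)² + 9(y - 3)² = -756 + 720 + 81 = 45
Divide through by 45 to get (x + 12)²/9 + (y - 3)²/5 = 1.
Ellipse, center (-12, 3), major axis horizontal; a² = 9, b² = 5.
a = 3. Vertices at (h ± a, k).

(-15, 3) and (-9, 3)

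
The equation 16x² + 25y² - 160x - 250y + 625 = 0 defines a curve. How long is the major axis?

10

Rearranging, 16(x² - 10x) + 25(y² - 10y) = -625.
Completing the square gives 16(x - 5)² + 25(y - 5)² = -625 + 400 + 625 = 400.
Divide through by 400 to get (x - 5)²/25 + (y - 5)²/16 = 1.
Ellipse, center (5, 5), major axis horizontal; a² = 25, b² = 16.
a² = 25 so a = 5; the major axis has length 2a = 10.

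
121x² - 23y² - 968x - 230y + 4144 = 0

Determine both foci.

(4, -17) and (4, 7)

Collect terms: 121(x² - 8x) -23(y² + 10y) = -4144
Completing the square gives 121(x - 4)² -23(y + 5)² = -4144 + 1936 - 575 = -2783.
Divide through by -2783 to get (y + 5)²/121 - (x - 4)²/23 = 1.
Hyperbola, center (4, -5), transverse axis vertical; a² = 121, b² = 23.
c² = a² + b² = 121 + 23 = 144, so c = 12.
Foci lie on the vertical axis through the center: (h, k ± c).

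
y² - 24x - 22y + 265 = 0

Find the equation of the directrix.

x = 0

Only y is squared. Complete the square in y: (y - 11)² = 24(x - 6).
Vertex (6, 11); 4p = 24 so p = 6. Opens right.
Directrix is the vertical line x = h − p = 6 − (6) = 0.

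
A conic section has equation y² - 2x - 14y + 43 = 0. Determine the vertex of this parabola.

Only y is squared. Complete the square in y: (y - 7)² = 2(x + 3).
Vertex (-3, 7); 4p = 2 so p = 1/2. Opens right.

(-3, 7)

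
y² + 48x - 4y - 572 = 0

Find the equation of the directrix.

x = 24

Only y is squared. Complete the square in y: (y - 2)² = -48(x - 12).
Vertex (12, 2); 4p = -48 so p = -12. Opens left.
Directrix is the vertical line x = h − p = 12 − (-12) = 24.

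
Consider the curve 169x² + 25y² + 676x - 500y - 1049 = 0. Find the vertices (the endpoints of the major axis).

Rearranging, 169(x² + 4x) + 25(y² - 20y) = 1049.
169(x + 2)² + 25(y - 10)² = 1049 + 676 + 2500 = 4225
Divide by 4225: (x + 2)²/25 + (y - 10)²/169 = 1
Ellipse, center (-2, 10), major axis vertical; a² = 169, b² = 25.
a = 13. Vertices at (h, k ± a).

(-2, -3) and (-2, 23)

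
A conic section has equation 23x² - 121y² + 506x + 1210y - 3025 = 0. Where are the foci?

(-23, 5) and (1, 5)

23(x² + 22x) -121(y² - 10y) = 3025
Completing the square gives 23(x + 11)² -121(y - 5)² = 3025 + 2783 - 3025 = 2783.
Dividing both sides by 2783: (x + 11)²/121 - (y - 5)²/23 = 1
Hyperbola, center (-11, 5), transverse axis horizontal; a² = 121, b² = 23.
c² = a² + b² = 121 + 23 = 144, so c = 12.
Foci lie on the horizontal axis through the center: (h ± c, k).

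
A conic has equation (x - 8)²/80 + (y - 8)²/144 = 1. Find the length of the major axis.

24

Center (8, 8). The larger denominator 144 sits under the y-term, so the major axis is vertical; a² = 144, b² = 80.
a² = 144 so a = 12; the major axis has length 2a = 24.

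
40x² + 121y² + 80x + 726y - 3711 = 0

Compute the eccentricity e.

e = 9/11

40(x² + 2x) + 121(y² + 6y) = 3711
40(x + 1)² + 121(y + 3)² = 3711 + 40 + 1089 = 4840
Divide through by 4840 to get (x + 1)²/121 + (y + 3)²/40 = 1.
Ellipse, center (-1, -3), major axis horizontal; a² = 121, b² = 40.
c² = a² - b² = 81, so c = 9.
e = c/a = 9/11.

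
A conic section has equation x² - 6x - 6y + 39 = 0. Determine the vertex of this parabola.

Only x is squared. Complete the square in x: (x - 3)² = 6(y - 5).
Vertex (3, 5); 4p = 6 so p = 3/2. Opens up.

(3, 5)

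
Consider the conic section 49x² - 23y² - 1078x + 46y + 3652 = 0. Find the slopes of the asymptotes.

Rearranging, 49(x² - 22x) -23(y² - 2y) = -3652.
49(x - 11)² -23(y - 1)² = -3652 + 5929 - 23 = 2254
Divide by 2254: (x - 11)²/46 - (y - 1)²/98 = 1
Hyperbola, center (11, 1), transverse axis horizontal; a² = 46, b² = 98.
For a horizontal hyperbola the asymptotes have slope ±b/a.
Here that is ±7√2/√46 = ±7√23/23.

7√23/23 and -7√23/23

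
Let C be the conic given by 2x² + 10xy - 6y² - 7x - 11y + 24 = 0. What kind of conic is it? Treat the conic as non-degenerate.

hyperbola

A = 2, B = 10, C = -6.
Discriminant B² − 4AC = 10² − 4·2·(-6) = 148.
B² − 4AC > 0 ⇒ hyperbola.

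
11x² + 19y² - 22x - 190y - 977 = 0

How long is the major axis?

2√133

11(x² - 2x) + 19(y² - 10y) = 977
11(x - 1)² + 19(y - 5)² = 977 + 11 + 475 = 1463
Dividing both sides by 1463: (x - 1)²/133 + (y - 5)²/77 = 1
Ellipse, center (1, 5), major axis horizontal; a² = 133, b² = 77.
a² = 133 so a = √133; the major axis has length 2a = 2√133.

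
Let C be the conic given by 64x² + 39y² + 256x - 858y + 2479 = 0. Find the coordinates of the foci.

Group the x- and y-terms: 64(x² + 4x) + 39(y² - 22y) = -2479
Complete the square: 64(x + 2)² + 39(y - 11)² = -2479 + 256 + 4719 = 2496
Divide through by 2496 to get (x + 2)²/39 + (y - 11)²/64 = 1.
Ellipse, center (-2, 11), major axis vertical; a² = 64, b² = 39.
c² = a² - b² = 64 - 39 = 25, so c = 5.
Foci lie on the vertical axis through the center: (h, k ± c).

(-2, 6) and (-2, 16)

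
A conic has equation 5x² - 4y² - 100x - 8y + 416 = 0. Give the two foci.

Group: 5(x² - 20x) -4(y² + 2y) = -416
Completing the square gives 5(x - 10)² -4(y + 1)² = -416 + 500 - 4 = 80.
Divide by 80: (x - 10)²/16 - (y + 1)²/20 = 1
Hyperbola, center (10, -1), transverse axis horizontal; a² = 16, b² = 20.
c² = a² + b² = 16 + 20 = 36, so c = 6.
Foci lie on the horizontal axis through the center: (h ± c, k).

(4, -1) and (16, -1)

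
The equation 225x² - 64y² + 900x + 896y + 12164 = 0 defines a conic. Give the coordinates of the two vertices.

Group the x- and y-terms: 225(x² + 4x) -64(y² - 14y) = -12164
225(x + 2)² -64(y - 7)² = -12164 + 900 - 3136 = -14400
Dividing both sides by -14400: (y - 7)²/225 - (x + 2)²/64 = 1
Hyperbola, center (-2, 7), transverse axis vertical; a² = 225, b² = 64.
a = 15. Vertices at (h, k ± a).

(-2, -8) and (-2, 22)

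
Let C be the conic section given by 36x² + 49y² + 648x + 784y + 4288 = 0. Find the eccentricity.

Group the x- and y-terms: 36(x² + 18x) + 49(y² + 16y) = -4288
36(x + 9)² + 49(y + 8)² = -4288 + 2916 + 3136 = 1764
Divide by 1764: (x + 9)²/49 + (y + 8)²/36 = 1
Ellipse, center (-9, -8), major axis horizontal; a² = 49, b² = 36.
c² = a² - b² = 13, so c = √13.
e = c/a = √13/7.

e = √13/7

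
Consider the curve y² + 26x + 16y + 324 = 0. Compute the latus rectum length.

26

Only y is squared. Complete the square in y: (y + 8)² = -26(x + 10).
Vertex (-10, -8); 4p = -26 so p = -13/2. Opens left.
Latus rectum length = |4p| = 26.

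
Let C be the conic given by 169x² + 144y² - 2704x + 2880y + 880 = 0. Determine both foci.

(8, -15) and (8, -5)

Group: 169(x² - 16x) + 144(y² + 20y) = -880
Completing the square gives 169(x - 8)² + 144(y + 10)² = -880 + 10816 + 14400 = 24336.
Divide through by 24336 to get (x - 8)²/144 + (y + 10)²/169 = 1.
Ellipse, center (8, -10), major axis vertical; a² = 169, b² = 144.
c² = a² - b² = 169 - 144 = 25, so c = 5.
Foci lie on the vertical axis through the center: (h, k ± c).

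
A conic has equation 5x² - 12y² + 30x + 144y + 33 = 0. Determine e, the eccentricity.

e = √85/5

Collect terms: 5(x² + 6x) -12(y² - 12y) = -33
Complete the square in x and y: 5(x + 3)² -12(y - 6)² = -33 + 45 - 432 = -420
Divide by -420: (y - 6)²/35 - (x + 3)²/84 = 1
Hyperbola, center (-3, 6), transverse axis vertical; a² = 35, b² = 84.
c² = a² + b² = 119, so c = √119.
e = c/a = √119/√35 = √85/5.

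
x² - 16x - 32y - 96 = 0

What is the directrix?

Only x is squared. Complete the square in x: (x - 8)² = 32(y + 5).
Vertex (8, -5); 4p = 32 so p = 8. Opens up.
Directrix is the horizontal line y = k − p = -5 − (8) = -13.

y = -13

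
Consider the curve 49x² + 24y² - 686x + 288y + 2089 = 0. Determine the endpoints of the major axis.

Rearranging, 49(x² - 14x) + 24(y² + 12y) = -2089.
Complete the square: 49(x - 7)² + 24(y + 6)² = -2089 + 2401 + 864 = 1176
Divide by 1176: (x - 7)²/24 + (y + 6)²/49 = 1
Ellipse, center (7, -6), major axis vertical; a² = 49, b² = 24.
a = 7. Vertices at (h, k ± a).

(7, -13) and (7, 1)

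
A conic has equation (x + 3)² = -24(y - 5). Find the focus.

(-3, -1)

Vertex (-3, 5); 4p = -24 so p = -6. Opens down.
Focus is p units from the vertex along the axis: (h, k + p).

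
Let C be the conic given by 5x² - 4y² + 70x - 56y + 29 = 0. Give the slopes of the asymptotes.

√5/2 and -√5/2

Group: 5(x² + 14x) -4(y² + 14y) = -29
Complete the square: 5(x + 7)² -4(y + 7)² = -29 + 245 - 196 = 20
Divide by 20: (x + 7)²/4 - (y + 7)²/5 = 1
Hyperbola, center (-7, -7), transverse axis horizontal; a² = 4, b² = 5.
For a horizontal hyperbola the asymptotes have slope ±b/a.
Here that is ±√5/2.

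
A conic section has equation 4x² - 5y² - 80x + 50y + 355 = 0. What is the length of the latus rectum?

Collect terms: 4(x² - 20x) -5(y² - 10y) = -355
4(x - 10)² -5(y - 5)² = -355 + 400 - 125 = -80
Divide by -80: (y - 5)²/16 - (x - 10)²/20 = 1
Hyperbola, center (10, 5), transverse axis vertical; a² = 16, b² = 20.
Latus rectum length = 2b²/a = 2·20/4 = 10.

10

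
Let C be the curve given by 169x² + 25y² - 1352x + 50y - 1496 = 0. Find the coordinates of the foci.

Group the x- and y-terms: 169(x² - 8x) + 25(y² + 2y) = 1496
Complete the square: 169(x - 4)² + 25(y + 1)² = 1496 + 2704 + 25 = 4225
Dividing both sides by 4225: (x - 4)²/25 + (y + 1)²/169 = 1
Ellipse, center (4, -1), major axis vertical; a² = 169, b² = 25.
c² = a² - b² = 169 - 25 = 144, so c = 12.
Foci lie on the vertical axis through the center: (h, k ± c).

(4, -13) and (4, 11)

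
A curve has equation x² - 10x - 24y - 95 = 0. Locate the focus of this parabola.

Only x is squared. Complete the square in x: (x - 5)² = 24(y + 5).
Vertex (5, -5); 4p = 24 so p = 6. Opens up.
Focus is p units from the vertex along the axis: (h, k + p).

(5, 1)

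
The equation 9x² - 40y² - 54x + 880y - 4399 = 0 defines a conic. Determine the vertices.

Collect terms: 9(x² - 6x) -40(y² - 22y) = 4399
Complete the square: 9(x - 3)² -40(y - 11)² = 4399 + 81 - 4840 = -360
Divide by -360: (y - 11)²/9 - (x - 3)²/40 = 1
Hyperbola, center (3, 11), transverse axis vertical; a² = 9, b² = 40.
a = 3. Vertices at (h, k ± a).

(3, 8) and (3, 14)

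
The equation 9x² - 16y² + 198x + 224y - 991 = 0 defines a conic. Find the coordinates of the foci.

Rearranging, 9(x² + 22x) -16(y² - 14y) = 991.
Complete the square: 9(x + 11)² -16(y - 7)² = 991 + 1089 - 784 = 1296
Divide by 1296: (x + 11)²/144 - (y - 7)²/81 = 1
Hyperbola, center (-11, 7), transverse axis horizontal; a² = 144, b² = 81.
c² = a² + b² = 144 + 81 = 225, so c = 15.
Foci lie on the horizontal axis through the center: (h ± c, k).

(-26, 7) and (4, 7)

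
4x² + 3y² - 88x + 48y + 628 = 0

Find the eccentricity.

e = 1/2

Group the x- and y-terms: 4(x² - 22x) + 3(y² + 16y) = -628
Completing the square gives 4(x - 11)² + 3(y + 8)² = -628 + 484 + 192 = 48.
Divide by 48: (x - 11)²/12 + (y + 8)²/16 = 1
Ellipse, center (11, -8), major axis vertical; a² = 16, b² = 12.
c² = a² - b² = 4, so c = 2.
e = c/a = 2/4 = 1/2.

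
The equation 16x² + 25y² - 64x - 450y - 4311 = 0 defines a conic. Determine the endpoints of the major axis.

Group the x- and y-terms: 16(x² - 4x) + 25(y² - 18y) = 4311
Complete the square in x and y: 16(x - 2)² + 25(y - 9)² = 4311 + 64 + 2025 = 6400
Dividing both sides by 6400: (x - 2)²/400 + (y - 9)²/256 = 1
Ellipse, center (2, 9), major axis horizontal; a² = 400, b² = 256.
a = 20. Vertices at (h ± a, k).

(-18, 9) and (22, 9)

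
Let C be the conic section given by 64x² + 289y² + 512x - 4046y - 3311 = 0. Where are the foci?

Group the x- and y-terms: 64(x² + 8x) + 289(y² - 14y) = 3311
Complete the square in x and y: 64(x + 4)² + 289(y - 7)² = 3311 + 1024 + 14161 = 18496
Dividing both sides by 18496: (x + 4)²/289 + (y - 7)²/64 = 1
Ellipse, center (-4, 7), major axis horizontal; a² = 289, b² = 64.
c² = a² - b² = 289 - 64 = 225, so c = 15.
Foci lie on the horizontal axis through the center: (h ± c, k).

(-19, 7) and (11, 7)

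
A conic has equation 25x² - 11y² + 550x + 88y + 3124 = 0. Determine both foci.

Collect terms: 25(x² + 22x) -11(y² - 8y) = -3124
Complete the square: 25(x + 11)² -11(y - 4)² = -3124 + 3025 - 176 = -275
Dividing both sides by -275: (y - 4)²/25 - (x + 11)²/11 = 1
Hyperbola, center (-11, 4), transverse axis vertical; a² = 25, b² = 11.
c² = a² + b² = 25 + 11 = 36, so c = 6.
Foci lie on the vertical axis through the center: (h, k ± c).

(-11, -2) and (-11, 10)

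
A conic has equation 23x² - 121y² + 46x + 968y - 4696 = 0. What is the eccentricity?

e = 12/11

Group: 23(x² + 2x) -121(y² - 8y) = 4696
Completing the square gives 23(x + 1)² -121(y - 4)² = 4696 + 23 - 1936 = 2783.
Dividing both sides by 2783: (x + 1)²/121 - (y - 4)²/23 = 1
Hyperbola, center (-1, 4), transverse axis horizontal; a² = 121, b² = 23.
c² = a² + b² = 144, so c = 12.
e = c/a = 12/11.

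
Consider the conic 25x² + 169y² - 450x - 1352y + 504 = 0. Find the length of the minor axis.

10

Group the x- and y-terms: 25(x² - 18x) + 169(y² - 8y) = -504
Complete the square: 25(x - 9)² + 169(y - 4)² = -504 + 2025 + 2704 = 4225
Divide through by 4225 to get (x - 9)²/169 + (y - 4)²/25 = 1.
Ellipse, center (9, 4), major axis horizontal; a² = 169, b² = 25.
b² = 25 so b = 5; the minor axis has length 2b = 10.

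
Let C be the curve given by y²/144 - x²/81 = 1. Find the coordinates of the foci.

Center (0, 0). The positive term is the y-term, so the transverse axis is vertical; a² = 144, b² = 81.
c² = a² + b² = 144 + 81 = 225, so c = 15.
Foci lie on the vertical axis through the center: (h, k ± c).

(0, -15) and (0, 15)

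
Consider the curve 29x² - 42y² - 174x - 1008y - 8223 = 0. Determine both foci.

(3 - √142, -12) and (3 + √142, -12)

Collect terms: 29(x² - 6x) -42(y² + 24y) = 8223
Complete the square: 29(x - 3)² -42(y + 12)² = 8223 + 261 - 6048 = 2436
Divide through by 2436 to get (x - 3)²/84 - (y + 12)²/58 = 1.
Hyperbola, center (3, -12), transverse axis horizontal; a² = 84, b² = 58.
c² = a² + b² = 84 + 58 = 142, so c = √142.
Foci lie on the horizontal axis through the center: (h ± c, k).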